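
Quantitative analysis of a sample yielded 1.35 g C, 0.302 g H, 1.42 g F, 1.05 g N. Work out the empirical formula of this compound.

C3H8F2N2

n(C) = 1.35/12.01 = 0.1124, n(H) = 0.302/1.008 = 0.2996, n(F) = 1.42/19.00 = 0.07474, n(N) = 1.05/14.01 = 0.07495
Divide by the smallest (0.07474 mol F): C 1.504, H 4.009, F 1.000, N 1.003
×2: C 3.01, H 8.02, F 2.00, N 2.01 → C3H8F2N2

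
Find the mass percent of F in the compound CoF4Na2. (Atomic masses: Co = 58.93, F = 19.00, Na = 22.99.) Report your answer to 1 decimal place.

42.0%

Molar mass = 1(58.93) + 4(19.00) + 2(22.99) = 180.910 g/mol
Mass of F per mole = 4 × 19.00 = 76.000 g
% F = 76.000 / 180.910 × 100 = 42.0%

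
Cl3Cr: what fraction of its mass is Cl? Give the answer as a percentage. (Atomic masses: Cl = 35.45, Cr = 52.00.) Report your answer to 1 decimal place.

Molar mass = 3(35.45) + 1(52.00) = 158.350 g/mol
Mass of Cl per mole = 3 × 35.45 = 106.350 g
% Cl = 106.350 / 158.350 × 100 = 67.2%

67.2%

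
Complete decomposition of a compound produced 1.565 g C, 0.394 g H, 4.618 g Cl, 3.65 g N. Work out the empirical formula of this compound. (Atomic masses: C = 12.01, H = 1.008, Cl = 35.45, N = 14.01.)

C: 1.565 g ÷ 12.01 g/mol = 0.1303 mol
H: 0.394 g ÷ 1.008 g/mol = 0.3909 mol
Cl: 4.618 g ÷ 35.45 g/mol = 0.1303 mol
N: 3.65 g ÷ 14.01 g/mol = 0.2605 mol
Smallest is Cl at 0.1303 mol; normalising gives C 1.000, H 3.001, Cl 1.000, N 2.000
Ratio ≈ 1:3:1:2, so the empirical formula is CH3ClN2

CH3ClN2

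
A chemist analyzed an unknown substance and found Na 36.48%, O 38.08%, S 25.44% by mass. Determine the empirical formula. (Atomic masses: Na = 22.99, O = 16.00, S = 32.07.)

Na2O3S

Assume 100 g: 36.48 g Na, 38.08 g O, 25.44 g S.
Moles — Na: 36.48 / 22.99 = 1.587 mol; O: 38.08 / 16.00 = 2.38 mol; S: 25.44 / 32.07 = 0.7933 mol
Smallest is S at 0.7933 mol; normalising gives Na 2.000, O 3.000, S 1.000
≈ 2:3:1 → Na2O3S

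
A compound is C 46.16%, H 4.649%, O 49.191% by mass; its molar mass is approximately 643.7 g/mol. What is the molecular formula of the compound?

C25H30O20

Assume 100 g: 46.16 g C, 4.649 g H, 49.191 g O.
Moles — C: 46.16 / 12.01 = 3.843 mol; H: 4.649 / 1.008 = 4.612 mol; O: 49.191 / 16.00 = 3.074 mol
Ratios (÷ 3.074): C 1.250, H 1.500, O 1.000
Scaling by 4: C 5.00, H 6.00, O 4.00 → C5H6O4
Empirical-formula mass = 130.10 g/mol
n = 643.7 / 130.10 = 4.95 ≈ 5
Molecular formula = (C5H6O4)×5 = C25H30O20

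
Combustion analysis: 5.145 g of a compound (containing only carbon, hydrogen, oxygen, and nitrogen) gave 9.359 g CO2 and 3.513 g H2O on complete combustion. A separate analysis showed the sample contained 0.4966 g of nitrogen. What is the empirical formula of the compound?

C6H11NO3

mol C = 9.359 / 44.01 = 0.2127; mass C = 0.2127 × 12.01 = 2.554 g
mol H = 2 × (3.513 / 18.02) = 0.3899; mass H = 0.3899 × 1.008 = 0.3930 g
mol N = 0.4966 / 14.01 = 0.03545
mass O = 5.145 − (3.444) = 1.701 g → mol O = 0.1063
Ratios (÷ 0.03545): C 5.999, H 11.000, N 1.000, O 3.000
≈ 6:11:1:3 → C6H11NO3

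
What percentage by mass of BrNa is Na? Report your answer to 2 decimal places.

Molar mass = 1(79.90) + 1(22.99) = 102.890 g/mol
Mass of Na per mole = 1 × 22.99 = 22.990 g
% Na = 22.990 / 102.890 × 100 = 22.34%

22.34%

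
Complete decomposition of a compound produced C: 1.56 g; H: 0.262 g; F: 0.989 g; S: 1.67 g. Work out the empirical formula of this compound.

C5H10F2S2

n(C) = 1.56/12.01 = 0.1299, n(H) = 0.262/1.008 = 0.2599, n(F) = 0.989/19.00 = 0.05205, n(S) = 1.67/32.07 = 0.05207
Smallest is F at 0.05205 mol; normalising gives C 2.495, H 4.993, F 1.000, S 1.000
×2: C 4.99, H 9.99, F 2.00, S 2.00 → C5H10F2S2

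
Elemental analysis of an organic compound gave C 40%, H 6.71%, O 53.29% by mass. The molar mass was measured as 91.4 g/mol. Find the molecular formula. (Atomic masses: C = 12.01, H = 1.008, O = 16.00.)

C3H6O3

Assume 100 g: 40 g C, 6.71 g H, 53.29 g O.
C: 40 g ÷ 12.01 g/mol = 3.331 mol
H: 6.71 g ÷ 1.008 g/mol = 6.657 mol
O: 53.29 g ÷ 16.00 g/mol = 3.331 mol
Ratios (÷ 3.331): C 1.000, H 1.999, O 1.000
≈ 1:2:1 → CH2O
Empirical-formula mass = 30.03 g/mol
n = 91.4 / 30.03 = 3.04 ≈ 3
Molecular formula = (CH2O)×3 = C3H6O3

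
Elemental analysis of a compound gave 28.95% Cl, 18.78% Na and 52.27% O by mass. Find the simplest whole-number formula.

Assume 100 g: 28.95 g Cl, 18.78 g Na, 52.27 g O.
n(Cl) = 28.95/35.45 = 0.8166, n(Na) = 18.78/22.99 = 0.8169, n(O) = 52.27/16.00 = 3.267
Ratios (÷ 0.8166): Cl 1.000, Na 1.000, O 4.000
≈ 1:1:4 → ClNaO4

ClNaO4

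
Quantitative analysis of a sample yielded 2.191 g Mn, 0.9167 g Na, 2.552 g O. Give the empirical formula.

Moles — Mn: 2.191 / 54.94 = 0.03988 mol; Na: 0.9167 / 22.99 = 0.03987 mol; O: 2.552 / 16.00 = 0.1595 mol
Ratios (÷ 0.03987): Mn 1.000, Na 1.000, O 4.000
→ MnNaO4

MnNaO4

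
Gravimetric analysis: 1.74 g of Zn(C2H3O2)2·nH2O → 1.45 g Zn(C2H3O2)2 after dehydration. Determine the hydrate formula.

Zn(C2H3O2)2·2H2O

Mass of water lost = 1.74 − 1.45 = 0.29 g → 0.29 / 18.02 = 0.01609 mol H2O
Molar mass of Zn(C2H3O2)2 = 183.47 g/mol → mol Zn(C2H3O2)2 = 1.45 / 183.47 = 0.007903
n = 0.01609 / 0.007903 = 2.04 ≈ 2 → Zn(C2H3O2)2·2H2O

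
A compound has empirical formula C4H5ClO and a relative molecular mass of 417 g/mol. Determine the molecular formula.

C16H20Cl4O4

Empirical-formula mass = 104.53 g/mol
n = 417 / 104.53 = 3.99 ≈ 4
Molecular formula = (C4H5ClO)4 = C16H20Cl4O4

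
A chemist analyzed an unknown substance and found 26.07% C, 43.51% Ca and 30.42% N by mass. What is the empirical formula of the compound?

Assume 100 g: 26.07 g C, 43.51 g Ca, 30.42 g N.
C: 26.07 g ÷ 12.01 g/mol = 2.171 mol
Ca: 43.51 g ÷ 40.08 g/mol = 1.086 mol
N: 30.42 g ÷ 14.01 g/mol = 2.171 mol
Ratios (÷ 1.086): C 2.000, Ca 1.000, N 2.000
≈ 2:1:2 → C2CaN2

C2CaN2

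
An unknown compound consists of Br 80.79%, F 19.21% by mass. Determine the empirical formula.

BrF

Assume 100 g: 80.79 g Br, 19.21 g F.
Moles — Br: 80.79 / 79.90 = 1.011 mol; F: 19.21 / 19.00 = 1.011 mol
Smallest is F at 1.011 mol; normalising gives Br 1.000, F 1.000
≈ 1:1 → BrF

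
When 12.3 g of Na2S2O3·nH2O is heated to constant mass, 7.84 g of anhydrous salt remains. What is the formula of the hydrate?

Mass of water lost = 12.3 − 7.84 = 4.46 g → 4.46 / 18.02 = 0.2475 mol H2O
Molar mass of Na2S2O3 = 158.12 g/mol → mol Na2S2O3 = 7.84 / 158.12 = 0.04958
n = 0.2475 / 0.04958 = 4.99 ≈ 5 → Na2S2O3·5H2O

Na2S2O3·5H2O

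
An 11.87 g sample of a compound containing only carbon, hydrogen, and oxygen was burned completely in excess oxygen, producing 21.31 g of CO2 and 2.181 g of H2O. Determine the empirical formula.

mol C = 21.31 / 44.01 = 0.4842; mass C = 0.4842 × 12.01 = 5.815 g
mol H = 2 × (2.181 / 18.02) = 0.2421; mass H = 0.2421 × 1.008 = 0.2440 g
mass O = 11.87 − (6.059) = 5.811 g → mol O = 0.3632
Ratios (÷ 0.2421): C 2.000, H 1.000, O 1.500
Multiply by 2: C 4.00, H 2.00, O 3.00 → C4H2O3

C4H2O3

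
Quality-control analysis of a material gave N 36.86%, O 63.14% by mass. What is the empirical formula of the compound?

Assume 100 g: 36.86 g N, 63.14 g O.
n(N) = 36.86/14.01 = 2.631, n(O) = 63.14/16.00 = 3.946
Divide by the smallest (2.631 mol N): N 1.000, O 1.500
Multiply by 2: N 2.00, O 3.00 → N2O3

N2O3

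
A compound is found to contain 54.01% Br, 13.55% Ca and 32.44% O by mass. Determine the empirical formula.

Assume 100 g: 54.01 g Br, 13.55 g Ca, 32.44 g O.
Br: 54.01 g ÷ 79.90 g/mol = 0.676 mol
Ca: 13.55 g ÷ 40.08 g/mol = 0.3381 mol
O: 32.44 g ÷ 16.00 g/mol = 2.027 mol
Divide by the smallest (0.3381 mol Ca): Br 1.999, Ca 1.000, O 5.997
≈ 2:1:6 → Br2CaO6

Br2CaO6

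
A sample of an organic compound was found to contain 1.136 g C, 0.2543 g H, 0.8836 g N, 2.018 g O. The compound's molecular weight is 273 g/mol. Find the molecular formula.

C6H16N4O8

n(C) = 1.136/12.01 = 0.09459, n(H) = 0.2543/1.008 = 0.2523, n(N) = 0.8836/14.01 = 0.06307, n(O) = 2.018/16.00 = 0.1261
Smallest is N at 0.06307 mol; normalising gives C 1.500, H 4.000, N 1.000, O 2.000
Multiply by 2: C 3.00, H 8.00, N 2.00, O 4.00 → C3H8N2O4
Empirical-formula mass = 136.11 g/mol
n = 273 / 136.11 = 2.01 ≈ 2
Molecular formula = (C3H8N2O4)×2 = C6H16N4O8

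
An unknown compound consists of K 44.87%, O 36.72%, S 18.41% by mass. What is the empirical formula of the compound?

K2O4S

Assume 100 g: 44.87 g K, 36.72 g O, 18.41 g S.
K: 44.87 g ÷ 39.10 g/mol = 1.148 mol
O: 36.72 g ÷ 16.00 g/mol = 2.295 mol
S: 18.41 g ÷ 32.07 g/mol = 0.5741 mol
Smallest is S at 0.5741 mol; normalising gives K 1.999, O 3.998, S 1.000
→ K2O4S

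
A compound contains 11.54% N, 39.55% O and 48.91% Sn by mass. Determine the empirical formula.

Assume 100 g: 11.54 g N, 39.55 g O, 48.91 g Sn.
Moles — N: 11.54 / 14.01 = 0.8237 mol; O: 39.55 / 16.00 = 2.472 mol; Sn: 48.91 / 118.71 = 0.412 mol
Smallest is Sn at 0.412 mol; normalising gives N 1.999, O 6.000, Sn 1.000
≈ 2:6:1 → N2O6Sn

N2O6Sn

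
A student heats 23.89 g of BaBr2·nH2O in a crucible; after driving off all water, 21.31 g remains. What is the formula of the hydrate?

BaBr2·2H2O

Mass of water lost = 23.89 − 21.31 = 2.58 g → 2.58 / 18.02 = 0.1432 mol H2O
Molar mass of BaBr2 = 297.13 g/mol → mol BaBr2 = 21.31 / 297.13 = 0.07172
n = 0.1432 / 0.07172 = 2.00 ≈ 2 → BaBr2·2H2O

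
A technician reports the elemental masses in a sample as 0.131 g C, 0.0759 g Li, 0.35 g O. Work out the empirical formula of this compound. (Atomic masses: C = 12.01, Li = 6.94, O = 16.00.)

n(C) = 0.131/12.01 = 0.01091, n(Li) = 0.0759/6.94 = 0.01094, n(O) = 0.35/16.00 = 0.02187
Smallest is C at 0.01091 mol; normalising gives C 1.000, Li 1.003, O 2.005
→ CLiO2

CLiO2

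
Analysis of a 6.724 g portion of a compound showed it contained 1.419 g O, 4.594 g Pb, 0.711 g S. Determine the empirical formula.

n(O) = 1.419/16.00 = 0.08869, n(Pb) = 4.594/207.2 = 0.02217, n(S) = 0.711/32.07 = 0.02217
Divide by the smallest (0.02217 mol S): O 4.000, Pb 1.000, S 1.000
Ratio ≈ 4:1:1, so the empirical formula is O4PbS

O4PbS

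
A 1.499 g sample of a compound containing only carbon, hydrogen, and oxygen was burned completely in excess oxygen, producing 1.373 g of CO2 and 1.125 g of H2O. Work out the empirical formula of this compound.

CH4O2

mol C = 1.373 / 44.01 = 0.03120; mass C = 0.03120 × 12.01 = 0.3747 g
mol H = 2 × (1.125 / 18.02) = 0.1249; mass H = 0.1249 × 1.008 = 0.1259 g
mass O = 1.499 − (0.5005) = 0.9985 g → mol O = 0.06240
Ratios (÷ 0.0312): C 1.000, H 4.002, O 2.000
Ratio ≈ 1:4:2, so the empirical formula is CH4O2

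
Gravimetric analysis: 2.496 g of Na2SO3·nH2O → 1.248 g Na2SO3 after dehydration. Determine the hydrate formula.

Na2SO3·7H2O

Mass of water lost = 2.496 − 1.248 = 1.248 g → 1.248 / 18.02 = 0.06926 mol H2O
Molar mass of Na2SO3 = 126.05 g/mol → mol Na2SO3 = 1.248 / 126.05 = 0.009901
n = 0.06926 / 0.009901 = 7.00 ≈ 7 → Na2SO3·7H2O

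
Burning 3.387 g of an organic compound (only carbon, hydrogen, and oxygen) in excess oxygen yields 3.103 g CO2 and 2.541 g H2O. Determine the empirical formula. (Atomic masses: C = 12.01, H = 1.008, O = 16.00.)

CH4O2

mol C = 3.103 / 44.01 = 0.07051; mass C = 0.07051 × 12.01 = 0.8468 g
mol H = 2 × (2.541 / 18.02) = 0.2820; mass H = 0.2820 × 1.008 = 0.2843 g
mass O = 3.387 − (1.131) = 2.256 g → mol O = 0.1410
Divide by the smallest (0.07051 mol C): C 1.000, H 4.000, O 2.000
→ CH4O2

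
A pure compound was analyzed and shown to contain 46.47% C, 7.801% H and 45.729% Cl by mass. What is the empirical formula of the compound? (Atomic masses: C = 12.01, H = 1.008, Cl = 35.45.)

C3H6Cl

Assume 100 g: 46.47 g C, 7.801 g H, 45.729 g Cl.
Moles — C: 46.47 / 12.01 = 3.869 mol; H: 7.801 / 1.008 = 7.739 mol; Cl: 45.729 / 35.45 = 1.29 mol
Smallest is Cl at 1.29 mol; normalising gives C 3.000, H 5.999, Cl 1.000
≈ 3:6:1 → C3H6Cl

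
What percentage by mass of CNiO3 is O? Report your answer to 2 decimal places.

Molar mass = 1(12.01) + 1(58.69) + 3(16.00) = 118.700 g/mol
Mass of O per mole = 3 × 16.00 = 48.000 g
% O = 48.000 / 118.700 × 100 = 40.44%

40.44%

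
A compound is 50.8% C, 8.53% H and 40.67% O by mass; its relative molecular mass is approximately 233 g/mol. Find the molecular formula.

C10H20O6

Assume 100 g: 50.8 g C, 8.53 g H, 40.67 g O.
Moles — C: 50.8 / 12.01 = 4.23 mol; H: 8.53 / 1.008 = 8.462 mol; O: 40.67 / 16.00 = 2.542 mol
Ratios (÷ 2.542): C 1.664, H 3.329, O 1.000
Scaling by 3: C 4.99, H 9.99, O 3.00 → C5H10O3
Empirical-formula mass = 118.13 g/mol
n = 233 / 118.13 = 1.97 ≈ 2
Molecular formula = (C5H10O3)×2 = C10H20O6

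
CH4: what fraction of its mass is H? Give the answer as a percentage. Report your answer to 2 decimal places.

25.13%

Molar mass = 1(12.01) + 4(1.008) = 16.042 g/mol
Mass of H per mole = 4 × 1.008 = 4.032 g
% H = 4.032 / 16.042 × 100 = 25.13%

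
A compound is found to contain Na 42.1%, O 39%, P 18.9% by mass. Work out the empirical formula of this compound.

Na3O4P

Assume 100 g: 42.1 g Na, 39 g O, 18.9 g P.
Na: 42.1 g ÷ 22.99 g/mol = 1.831 mol
O: 39 g ÷ 16.00 g/mol = 2.438 mol
P: 18.9 g ÷ 30.97 g/mol = 0.6103 mol
Ratios (÷ 0.6103): Na 3.001, O 3.994, P 1.000
→ Na3O4P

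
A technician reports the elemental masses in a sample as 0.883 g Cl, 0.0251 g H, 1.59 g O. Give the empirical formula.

ClHO4

Moles — Cl: 0.883 / 35.45 = 0.02491 mol; H: 0.0251 / 1.008 = 0.0249 mol; O: 1.59 / 16.00 = 0.09938 mol
Ratios (÷ 0.0249): Cl 1.000, H 1.000, O 3.991
≈ 1:1:4 → ClHO4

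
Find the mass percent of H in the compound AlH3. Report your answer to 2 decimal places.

10.08%

Molar mass = 1(26.98) + 3(1.008) = 30.004 g/mol
Mass of H per mole = 3 × 1.008 = 3.024 g
% H = 3.024 / 30.004 × 100 = 10.08%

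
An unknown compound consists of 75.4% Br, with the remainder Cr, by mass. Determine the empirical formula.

Assume 100 g: 75.4 g Br, 24.6 g Cr.
n(Br) = 75.4/79.90 = 0.9437, n(Cr) = 24.6/52.00 = 0.4731
Ratios (÷ 0.4731): Br 1.995, Cr 1.000
Ratio ≈ 2:1, so the empirical formula is Br2Cr

Br2Cr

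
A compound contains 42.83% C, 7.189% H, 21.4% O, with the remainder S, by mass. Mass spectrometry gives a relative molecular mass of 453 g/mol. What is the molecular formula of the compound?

C16H32O6S4

Assume 100 g: 42.83 g C, 7.189 g H, 21.4 g O, 28.581 g S.
Moles — C: 42.83 / 12.01 = 3.566 mol; H: 7.189 / 1.008 = 7.132 mol; O: 21.4 / 16.00 = 1.337 mol; S: 28.581 / 32.07 = 0.8912 mol
Smallest is S at 0.8912 mol; normalising gives C 4.002, H 8.003, O 1.501, S 1.000
Scaling by 2: C 8.00, H 16.01, O 3.00, S 2.00 → C8H16O3S2
Empirical-formula mass = 224.35 g/mol
n = 453 / 224.35 = 2.02 ≈ 2
Molecular formula = (C8H16O3S2)×2 = C16H32O6S4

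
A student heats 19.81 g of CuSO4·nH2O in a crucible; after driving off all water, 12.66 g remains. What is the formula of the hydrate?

Mass of water lost = 19.81 − 12.66 = 7.15 g → 7.15 / 18.02 = 0.3968 mol H2O
Molar mass of CuSO4 = 159.62 g/mol → mol CuSO4 = 12.66 / 159.62 = 0.07931
n = 0.3968 / 0.07931 = 5.00 ≈ 5 → CuSO4·5H2O

CuSO4·5H2O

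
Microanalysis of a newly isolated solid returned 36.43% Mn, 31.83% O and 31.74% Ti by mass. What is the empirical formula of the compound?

MnO3Ti

Assume 100 g: 36.43 g Mn, 31.83 g O, 31.74 g Ti.
Mn: 36.43 g ÷ 54.94 g/mol = 0.6631 mol
O: 31.83 g ÷ 16.00 g/mol = 1.989 mol
Ti: 31.74 g ÷ 47.87 g/mol = 0.663 mol
Divide by the smallest (0.663 mol Ti): Mn 1.000, O 3.000, Ti 1.000
Ratio ≈ 1:3:1, so the empirical formula is MnO3Ti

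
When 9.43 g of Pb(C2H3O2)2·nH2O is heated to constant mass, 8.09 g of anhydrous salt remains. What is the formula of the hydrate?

Mass of water lost = 9.43 − 8.09 = 1.34 g → 1.34 / 18.02 = 0.07436 mol H2O
Molar mass of Pb(C2H3O2)2 = 325.29 g/mol → mol Pb(C2H3O2)2 = 8.09 / 325.29 = 0.02487
n = 0.07436 / 0.02487 = 2.99 ≈ 3 → Pb(C2H3O2)2·3H2O

Pb(C2H3O2)2·3H2O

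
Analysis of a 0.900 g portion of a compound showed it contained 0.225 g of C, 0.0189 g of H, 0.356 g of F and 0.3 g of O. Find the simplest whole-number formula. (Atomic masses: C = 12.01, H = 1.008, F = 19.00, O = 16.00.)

CHFO

n(C) = 0.225/12.01 = 0.01873, n(H) = 0.0189/1.008 = 0.01875, n(F) = 0.356/19.00 = 0.01874, n(O) = 0.3/16.00 = 0.01875
Divide by the smallest (0.01873 mol C): C 1.000, H 1.001, F 1.000, O 1.001
Ratio ≈ 1:1:1:1, so the empirical formula is CHFO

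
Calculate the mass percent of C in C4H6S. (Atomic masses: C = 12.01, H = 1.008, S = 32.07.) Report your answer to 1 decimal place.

Molar mass = 4(12.01) + 6(1.008) + 1(32.07) = 86.158 g/mol
Mass of C per mole = 4 × 12.01 = 48.040 g
% C = 48.040 / 86.158 × 100 = 55.8%

55.8%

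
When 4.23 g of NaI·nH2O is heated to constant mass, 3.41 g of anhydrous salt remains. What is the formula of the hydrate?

Mass of water lost = 4.23 − 3.41 = 0.82 g → 0.82 / 18.02 = 0.0455 mol H2O
Molar mass of NaI = 149.89 g/mol → mol NaI = 3.41 / 149.89 = 0.02275
n = 0.0455 / 0.02275 = 2.00 ≈ 2 → NaI·2H2O

NaI·2H2O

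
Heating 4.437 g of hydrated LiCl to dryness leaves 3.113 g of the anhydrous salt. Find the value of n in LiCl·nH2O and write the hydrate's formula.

LiCl·H2O

Mass of water lost = 4.437 − 3.113 = 1.324 g → 1.324 / 18.02 = 0.07347 mol H2O
Molar mass of LiCl = 42.39 g/mol → mol LiCl = 3.113 / 42.39 = 0.07344
n = 0.07347 / 0.07344 = 1.00 ≈ 1 → LiCl·H2O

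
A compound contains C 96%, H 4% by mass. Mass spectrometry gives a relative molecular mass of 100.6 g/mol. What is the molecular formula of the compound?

C8H4

Assume 100 g: 96 g C, 4 g H.
Moles — C: 96 / 12.01 = 7.993 mol; H: 4 / 1.008 = 3.968 mol
Smallest is H at 3.968 mol; normalising gives C 2.014, H 1.000
→ C2H
Empirical-formula mass = 25.03 g/mol
n = 100.6 / 25.03 = 4.02 ≈ 4
Molecular formula = (C2H)×4 = C8H4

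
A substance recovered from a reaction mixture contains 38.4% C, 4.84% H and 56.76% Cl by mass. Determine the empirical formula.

C2H3Cl

Assume 100 g: 38.4 g C, 4.84 g H, 56.76 g Cl.
Moles — C: 38.4 / 12.01 = 3.197 mol; H: 4.84 / 1.008 = 4.802 mol; Cl: 56.76 / 35.45 = 1.601 mol
Divide by the smallest (1.601 mol Cl): C 1.997, H 2.999, Cl 1.000
≈ 2:3:1 → C2H3Cl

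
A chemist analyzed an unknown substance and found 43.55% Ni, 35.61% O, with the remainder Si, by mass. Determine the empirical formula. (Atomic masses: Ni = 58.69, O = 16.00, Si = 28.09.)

NiO3Si

Assume 100 g: 43.55 g Ni, 35.61 g O, 20.84 g Si.
n(Ni) = 43.55/58.69 = 0.742, n(O) = 35.61/16.00 = 2.226, n(Si) = 20.84/28.09 = 0.7419
Ratios (÷ 0.7419): Ni 1.000, O 3.000, Si 1.000
→ NiO3Si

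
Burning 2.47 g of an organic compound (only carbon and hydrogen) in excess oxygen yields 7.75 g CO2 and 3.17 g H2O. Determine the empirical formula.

CH2

mol C = 7.75 / 44.01 = 0.1761; mass C = 0.1761 × 12.01 = 2.115 g
mol H = 2 × (3.17 / 18.02) = 0.3518; mass H = 0.3518 × 1.008 = 0.3546 g
Ratios (÷ 0.1761): C 1.000, H 1.998
→ CH2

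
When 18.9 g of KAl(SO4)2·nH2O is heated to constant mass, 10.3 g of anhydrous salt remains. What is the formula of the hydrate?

Mass of water lost = 18.9 − 10.3 = 8.6 g → 8.6 / 18.02 = 0.4772 mol H2O
Molar mass of KAl(SO4)2 = 258.22 g/mol → mol KAl(SO4)2 = 10.3 / 258.22 = 0.03989
n = 0.4772 / 0.03989 = 11.96 ≈ 12 → KAl(SO4)2·12H2O

KAl(SO4)2·12H2O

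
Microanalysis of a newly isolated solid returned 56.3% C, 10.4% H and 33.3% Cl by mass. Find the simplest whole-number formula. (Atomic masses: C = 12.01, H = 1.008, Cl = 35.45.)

Assume 100 g: 56.3 g C, 10.4 g H, 33.3 g Cl.
C: 56.3 g ÷ 12.01 g/mol = 4.688 mol
H: 10.4 g ÷ 1.008 g/mol = 10.32 mol
Cl: 33.3 g ÷ 35.45 g/mol = 0.9394 mol
Smallest is Cl at 0.9394 mol; normalising gives C 4.990, H 10.984, Cl 1.000
Ratio ≈ 5:11:1, so the empirical formula is C5H11Cl

C5H11Cl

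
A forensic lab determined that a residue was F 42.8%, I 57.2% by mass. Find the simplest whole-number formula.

F5I

Assume 100 g: 42.8 g F, 57.2 g I.
F: 42.8 g ÷ 19.00 g/mol = 2.253 mol
I: 57.2 g ÷ 126.90 g/mol = 0.4507 mol
Smallest is I at 0.4507 mol; normalising gives F 4.998, I 1.000
Ratio ≈ 5:1, so the empirical formula is F5I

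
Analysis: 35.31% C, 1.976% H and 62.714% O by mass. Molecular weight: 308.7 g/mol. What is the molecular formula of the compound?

C9H6O12

Assume 100 g: 35.31 g C, 1.976 g H, 62.714 g O.
C: 35.31 g ÷ 12.01 g/mol = 2.94 mol
H: 1.976 g ÷ 1.008 g/mol = 1.96 mol
O: 62.714 g ÷ 16.00 g/mol = 3.92 mol
Ratios (÷ 1.96): C 1.500, H 1.000, O 1.999
Scaling by 2: C 3.00, H 2.00, O 4.00 → C3H2O4
Empirical-formula mass = 102.05 g/mol
n = 308.7 / 102.05 = 3.03 ≈ 3
Molecular formula = (C3H2O4)×3 = C9H6O12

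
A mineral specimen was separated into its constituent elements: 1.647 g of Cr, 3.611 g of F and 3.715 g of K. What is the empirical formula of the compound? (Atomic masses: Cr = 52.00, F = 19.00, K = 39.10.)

CrF6K3

n(Cr) = 1.647/52.00 = 0.03167, n(F) = 3.611/19.00 = 0.1901, n(K) = 3.715/39.10 = 0.09501
Divide by the smallest (0.03167 mol Cr): Cr 1.000, F 6.000, K 3.000
≈ 1:6:3 → CrF6K3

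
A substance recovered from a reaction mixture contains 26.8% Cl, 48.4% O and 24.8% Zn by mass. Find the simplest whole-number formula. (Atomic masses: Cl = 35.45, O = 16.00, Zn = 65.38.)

Cl2O8Zn

Assume 100 g: 26.8 g Cl, 48.4 g O, 24.8 g Zn.
n(Cl) = 26.8/35.45 = 0.756, n(O) = 48.4/16.00 = 3.025, n(Zn) = 24.8/65.38 = 0.3793
Smallest is Zn at 0.3793 mol; normalising gives Cl 1.993, O 7.975, Zn 1.000
Ratio ≈ 2:8:1, so the empirical formula is Cl2O8Zn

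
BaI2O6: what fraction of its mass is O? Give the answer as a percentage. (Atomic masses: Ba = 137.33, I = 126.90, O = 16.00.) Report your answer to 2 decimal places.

Molar mass = 1(137.33) + 2(126.90) + 6(16.00) = 487.130 g/mol
Mass of O per mole = 6 × 16.00 = 96.000 g
% O = 96.000 / 487.130 × 100 = 19.71%

19.71%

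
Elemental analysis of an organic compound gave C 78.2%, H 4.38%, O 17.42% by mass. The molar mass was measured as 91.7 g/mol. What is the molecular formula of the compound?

Assume 100 g: 78.2 g C, 4.38 g H, 17.42 g O.
C: 78.2 g ÷ 12.01 g/mol = 6.511 mol
H: 4.38 g ÷ 1.008 g/mol = 4.345 mol
O: 17.42 g ÷ 16.00 g/mol = 1.089 mol
Smallest is O at 1.089 mol; normalising gives C 5.980, H 3.991, O 1.000
→ C6H4O
Empirical-formula mass = 92.09 g/mol
n = 91.7 / 92.09 = 1.00 ≈ 1
Molecular formula = empirical formula = C6H4O

C6H4O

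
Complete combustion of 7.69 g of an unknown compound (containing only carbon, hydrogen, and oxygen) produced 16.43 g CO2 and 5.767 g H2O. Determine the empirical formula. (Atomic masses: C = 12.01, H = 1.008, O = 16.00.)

mol C = 16.43 / 44.01 = 0.3733; mass C = 0.3733 × 12.01 = 4.484 g
mol H = 2 × (5.767 / 18.02) = 0.6401; mass H = 0.6401 × 1.008 = 0.6452 g
mass O = 7.69 − (5.129) = 2.561 g → mol O = 0.1601
Smallest is O at 0.1601 mol; normalising gives C 2.332, H 3.999, O 1.000
Multiply by 3: C 7.00, H 12.00, O 3.00 → C7H12O3

C7H12O3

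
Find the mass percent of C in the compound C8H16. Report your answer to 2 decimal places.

85.63%

Molar mass = 8(12.01) + 16(1.008) = 112.208 g/mol
Mass of C per mole = 8 × 12.01 = 96.080 g
% C = 96.080 / 112.208 × 100 = 85.63%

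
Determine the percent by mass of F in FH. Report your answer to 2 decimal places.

94.96%

Molar mass = 1(19.00) + 1(1.008) = 20.008 g/mol
Mass of F per mole = 1 × 19.00 = 19.000 g
% F = 19.000 / 20.008 × 100 = 94.96%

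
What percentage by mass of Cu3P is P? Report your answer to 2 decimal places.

Molar mass = 3(63.55) + 1(30.97) = 221.620 g/mol
Mass of P per mole = 1 × 30.97 = 30.970 g
% P = 30.970 / 221.620 × 100 = 13.97%

13.97%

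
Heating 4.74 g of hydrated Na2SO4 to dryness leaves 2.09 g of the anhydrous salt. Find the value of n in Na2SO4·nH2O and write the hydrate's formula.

Mass of water lost = 4.74 − 2.09 = 2.65 g → 2.65 / 18.02 = 0.1471 mol H2O
Molar mass of Na2SO4 = 142.05 g/mol → mol Na2SO4 = 2.09 / 142.05 = 0.01471
n = 0.1471 / 0.01471 = 10.00 ≈ 10 → Na2SO4·10H2O

Na2SO4·10H2O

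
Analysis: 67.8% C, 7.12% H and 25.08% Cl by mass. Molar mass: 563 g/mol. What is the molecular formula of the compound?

Assume 100 g: 67.8 g C, 7.12 g H, 25.08 g Cl.
Moles — C: 67.8 / 12.01 = 5.645 mol; H: 7.12 / 1.008 = 7.063 mol; Cl: 25.08 / 35.45 = 0.7075 mol
Divide by the smallest (0.7075 mol Cl): C 7.979, H 9.984, Cl 1.000
≈ 8:10:1 → C8H10Cl
Empirical-formula mass = 141.61 g/mol
n = 563 / 141.61 = 3.98 ≈ 4
Molecular formula = (C8H10Cl)×4 = C32H40Cl4

C32H40Cl4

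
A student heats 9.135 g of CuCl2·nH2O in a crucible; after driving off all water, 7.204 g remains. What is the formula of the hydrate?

Mass of water lost = 9.135 − 7.204 = 1.931 g → 1.931 / 18.02 = 0.1072 mol H2O
Molar mass of CuCl2 = 134.45 g/mol → mol CuCl2 = 7.204 / 134.45 = 0.05358
n = 0.1072 / 0.05358 = 2.00 ≈ 2 → CuCl2·2H2O

CuCl2·2H2O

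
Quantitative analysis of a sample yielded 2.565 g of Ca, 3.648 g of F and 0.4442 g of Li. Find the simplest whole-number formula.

Ca: 2.565 g ÷ 40.08 g/mol = 0.064 mol
F: 3.648 g ÷ 19.00 g/mol = 0.192 mol
Li: 0.4442 g ÷ 6.94 g/mol = 0.06401 mol
Divide by the smallest (0.064 mol Ca): Ca 1.000, F 3.000, Li 1.000
Ratio ≈ 1:3:1, so the empirical formula is CaF3Li

CaF3Li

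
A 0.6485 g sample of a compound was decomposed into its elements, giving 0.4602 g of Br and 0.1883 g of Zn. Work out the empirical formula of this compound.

Br2Zn

Br: 0.4602 g ÷ 79.90 g/mol = 0.00576 mol
Zn: 0.1883 g ÷ 65.38 g/mol = 0.00288 mol
Smallest is Zn at 0.00288 mol; normalising gives Br 2.000, Zn 1.000
≈ 2:1 → Br2Zn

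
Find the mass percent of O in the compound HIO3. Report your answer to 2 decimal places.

27.29%

Molar mass = 1(1.008) + 1(126.90) + 3(16.00) = 175.908 g/mol
Mass of O per mole = 3 × 16.00 = 48.000 g
% O = 48.000 / 175.908 × 100 = 27.29%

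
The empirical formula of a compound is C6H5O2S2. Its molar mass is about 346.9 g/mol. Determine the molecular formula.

C12H10O4S4

Empirical-formula mass = 173.24 g/mol
n = 346.9 / 173.24 = 2.00 ≈ 2
Molecular formula = (C6H5O2S2)2 = C12H10O4S4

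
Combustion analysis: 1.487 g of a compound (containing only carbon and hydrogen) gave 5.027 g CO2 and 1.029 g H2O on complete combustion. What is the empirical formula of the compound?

mol C = 5.027 / 44.01 = 0.1142; mass C = 0.1142 × 12.01 = 1.372 g
mol H = 2 × (1.029 / 18.02) = 0.1142; mass H = 0.1142 × 1.008 = 0.1151 g
Ratios (÷ 0.1142): C 1.000, H 1.000
→ CH

CH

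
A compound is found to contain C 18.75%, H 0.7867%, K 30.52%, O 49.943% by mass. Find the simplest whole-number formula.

C2HKO4

Assume 100 g: 18.75 g C, 0.7867 g H, 30.52 g K, 49.943 g O.
n(C) = 18.75/12.01 = 1.561, n(H) = 0.7867/1.008 = 0.7805, n(K) = 30.52/39.10 = 0.7806, n(O) = 49.943/16.00 = 3.121
Divide by the smallest (0.7805 mol H): C 2.000, H 1.000, K 1.000, O 4.000
→ C2HKO4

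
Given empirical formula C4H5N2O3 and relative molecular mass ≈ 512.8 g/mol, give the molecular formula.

Empirical-formula mass = 129.10 g/mol
n = 512.8 / 129.10 = 3.97 ≈ 4
Molecular formula = (C4H5N2O3)4 = C16H20N8O12

C16H20N8O12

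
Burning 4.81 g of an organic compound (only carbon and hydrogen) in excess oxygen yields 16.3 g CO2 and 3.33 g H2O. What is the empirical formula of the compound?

CH

mol C = 16.3 / 44.01 = 0.3704; mass C = 0.3704 × 12.01 = 4.448 g
mol H = 2 × (3.33 / 18.02) = 0.3696; mass H = 0.3696 × 1.008 = 0.3725 g
Ratios (÷ 0.3696): C 1.002, H 1.000
→ CH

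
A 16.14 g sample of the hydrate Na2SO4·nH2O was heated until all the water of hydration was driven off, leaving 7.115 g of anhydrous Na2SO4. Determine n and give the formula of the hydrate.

Mass of water lost = 16.14 − 7.115 = 9.025 g → 9.025 / 18.02 = 0.5008 mol H2O
Molar mass of Na2SO4 = 142.05 g/mol → mol Na2SO4 = 7.115 / 142.05 = 0.05009
n = 0.5008 / 0.05009 = 10.00 ≈ 10 → Na2SO4·10H2O

Na2SO4·10H2O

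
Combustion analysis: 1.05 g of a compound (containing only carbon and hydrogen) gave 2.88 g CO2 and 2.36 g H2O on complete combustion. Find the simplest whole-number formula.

mol C = 2.88 / 44.01 = 0.06544; mass C = 0.06544 × 12.01 = 0.7859 g
mol H = 2 × (2.36 / 18.02) = 0.2619; mass H = 0.2619 × 1.008 = 0.2640 g
Divide by the smallest (0.06544 mol C): C 1.000, H 4.003
Ratio ≈ 1:4, so the empirical formula is CH4

CH4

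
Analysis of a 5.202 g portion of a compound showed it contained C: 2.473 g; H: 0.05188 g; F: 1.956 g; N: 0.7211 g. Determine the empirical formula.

Moles — C: 2.473 / 12.01 = 0.2059 mol; H: 0.05188 / 1.008 = 0.05147 mol; F: 1.956 / 19.00 = 0.1029 mol; N: 0.7211 / 14.01 = 0.05147 mol
Divide by the smallest (0.05147 mol H): C 4.001, H 1.000, F 2.000, N 1.000
≈ 4:1:2:1 → C4HF2N

C4HF2N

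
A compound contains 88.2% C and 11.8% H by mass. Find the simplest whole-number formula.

Assume 100 g: 88.2 g C, 11.8 g H.
C: 88.2 g ÷ 12.01 g/mol = 7.344 mol
H: 11.8 g ÷ 1.008 g/mol = 11.71 mol
Divide by the smallest (7.344 mol C): C 1.000, H 1.594
×5: C 5.00, H 7.97 → C5H8

C5H8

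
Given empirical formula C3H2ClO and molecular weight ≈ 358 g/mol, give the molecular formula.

Empirical-formula mass = 89.50 g/mol
n = 358 / 89.50 = 4.00 ≈ 4
Molecular formula = (C3H2ClO)4 = C12H8Cl4O4

C12H8Cl4O4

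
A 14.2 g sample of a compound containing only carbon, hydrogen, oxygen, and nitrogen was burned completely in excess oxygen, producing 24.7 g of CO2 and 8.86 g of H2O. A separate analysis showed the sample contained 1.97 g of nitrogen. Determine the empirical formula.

mol C = 24.7 / 44.01 = 0.5612; mass C = 0.5612 × 12.01 = 6.740 g
mol H = 2 × (8.86 / 18.02) = 0.9834; mass H = 0.9834 × 1.008 = 0.9912 g
mol N = 1.97 / 14.01 = 0.1406
mass O = 14.2 − (9.702) = 4.498 g → mol O = 0.2811
Divide by the smallest (0.1406 mol N): C 3.991, H 6.993, N 1.000, O 1.999
→ C4H7NO2

C4H7NO2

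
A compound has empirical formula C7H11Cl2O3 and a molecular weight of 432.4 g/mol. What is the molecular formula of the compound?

Empirical-formula mass = 214.06 g/mol
n = 432.4 / 214.06 = 2.02 ≈ 2
Molecular formula = (C7H11Cl2O3)2 = C14H22Cl4O6

C14H22Cl4O6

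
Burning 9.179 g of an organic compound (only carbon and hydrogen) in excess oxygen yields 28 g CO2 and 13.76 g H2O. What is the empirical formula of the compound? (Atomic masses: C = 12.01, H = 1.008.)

C5H12

mol C = 28 / 44.01 = 0.6362; mass C = 0.6362 × 12.01 = 7.641 g
mol H = 2 × (13.76 / 18.02) = 1.527; mass H = 1.527 × 1.008 = 1.539 g
Ratios (÷ 0.6362): C 1.000, H 2.400
Multiply by 5: C 5.00, H 12.00 → C5H12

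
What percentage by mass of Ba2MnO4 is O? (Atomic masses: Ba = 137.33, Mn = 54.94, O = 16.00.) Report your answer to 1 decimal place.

Molar mass = 2(137.33) + 1(54.94) + 4(16.00) = 393.600 g/mol
Mass of O per mole = 4 × 16.00 = 64.000 g
% O = 64.000 / 393.600 × 100 = 16.3%

16.3%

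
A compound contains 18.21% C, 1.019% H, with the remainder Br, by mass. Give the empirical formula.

Assume 100 g: 18.21 g C, 1.019 g H, 80.771 g Br.
Moles — C: 18.21 / 12.01 = 1.516 mol; H: 1.019 / 1.008 = 1.011 mol; Br: 80.771 / 79.90 = 1.011 mol
Divide by the smallest (1.011 mol Br): C 1.500, H 1.000, Br 1.000
Multiply by 2: C 3.00, H 2.00, Br 2.00 → C3H2Br2

C3H2Br2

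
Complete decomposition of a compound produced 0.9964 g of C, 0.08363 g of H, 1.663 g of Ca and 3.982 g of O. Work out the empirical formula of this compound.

n(C) = 0.9964/12.01 = 0.08296, n(H) = 0.08363/1.008 = 0.08297, n(Ca) = 1.663/40.08 = 0.04149, n(O) = 3.982/16.00 = 0.2489
Ratios (÷ 0.04149): C 2.000, H 2.000, Ca 1.000, O 5.998
→ C2H2CaO6

C2H2CaO6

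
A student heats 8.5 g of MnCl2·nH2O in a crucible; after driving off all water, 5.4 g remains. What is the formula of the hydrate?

Mass of water lost = 8.5 − 5.4 = 3.1 g → 3.1 / 18.02 = 0.172 mol H2O
Molar mass of MnCl2 = 125.84 g/mol → mol MnCl2 = 5.4 / 125.84 = 0.04291
n = 0.172 / 0.04291 = 4.01 ≈ 4 → MnCl2·4H2O

MnCl2·4H2O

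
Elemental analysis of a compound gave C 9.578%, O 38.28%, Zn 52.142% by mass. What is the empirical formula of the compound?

Assume 100 g: 9.578 g C, 38.28 g O, 52.142 g Zn.
C: 9.578 g ÷ 12.01 g/mol = 0.7975 mol
O: 38.28 g ÷ 16.00 g/mol = 2.393 mol
Zn: 52.142 g ÷ 65.38 g/mol = 0.7975 mol
Ratios (÷ 0.7975): C 1.000, O 3.000, Zn 1.000
→ CO3Zn

CO3Zn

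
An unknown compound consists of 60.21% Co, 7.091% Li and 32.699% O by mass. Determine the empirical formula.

Assume 100 g: 60.21 g Co, 7.091 g Li, 32.699 g O.
Moles — Co: 60.21 / 58.93 = 1.022 mol; Li: 7.091 / 6.94 = 1.022 mol; O: 32.699 / 16.00 = 2.044 mol
Ratios (÷ 1.022): Co 1.000, Li 1.000, O 2.000
Ratio ≈ 1:1:2, so the empirical formula is CoLiO2

CoLiO2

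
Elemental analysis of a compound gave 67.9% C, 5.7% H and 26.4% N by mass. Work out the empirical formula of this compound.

C3H3N

Assume 100 g: 67.9 g C, 5.7 g H, 26.4 g N.
C: 67.9 g ÷ 12.01 g/mol = 5.654 mol
H: 5.7 g ÷ 1.008 g/mol = 5.655 mol
N: 26.4 g ÷ 14.01 g/mol = 1.884 mol
Smallest is N at 1.884 mol; normalising gives C 3.000, H 3.001, N 1.000
≈ 3:3:1 → C3H3N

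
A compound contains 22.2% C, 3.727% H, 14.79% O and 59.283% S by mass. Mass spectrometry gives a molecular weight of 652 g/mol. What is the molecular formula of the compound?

Assume 100 g: 22.2 g C, 3.727 g H, 14.79 g O, 59.283 g S.
C: 22.2 g ÷ 12.01 g/mol = 1.848 mol
H: 3.727 g ÷ 1.008 g/mol = 3.697 mol
O: 14.79 g ÷ 16.00 g/mol = 0.9244 mol
S: 59.283 g ÷ 32.07 g/mol = 1.849 mol
Ratios (÷ 0.9244): C 2.000, H 4.000, O 1.000, S 2.000
→ C2H4OS2
Empirical-formula mass = 108.19 g/mol
n = 652 / 108.19 = 6.03 ≈ 6
Molecular formula = (C2H4OS2)×6 = C12H24O6S12

C12H24O6S12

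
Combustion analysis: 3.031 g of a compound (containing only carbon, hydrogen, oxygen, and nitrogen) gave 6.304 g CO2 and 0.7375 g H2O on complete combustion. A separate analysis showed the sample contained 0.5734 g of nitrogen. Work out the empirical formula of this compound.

mol C = 6.304 / 44.01 = 0.1432; mass C = 0.1432 × 12.01 = 1.720 g
mol H = 2 × (0.7375 / 18.02) = 0.08185; mass H = 0.08185 × 1.008 = 0.08251 g
mol N = 0.5734 / 14.01 = 0.04093
mass O = 3.031 − (2.376) = 0.6548 g → mol O = 0.04092
Smallest is O at 0.04092 mol; normalising gives C 3.500, H 2.000, N 1.000, O 1.000
Scaling by 2: C 7.00, H 4.00, N 2.00, O 2.00 → C7H4N2O2

C7H4N2O2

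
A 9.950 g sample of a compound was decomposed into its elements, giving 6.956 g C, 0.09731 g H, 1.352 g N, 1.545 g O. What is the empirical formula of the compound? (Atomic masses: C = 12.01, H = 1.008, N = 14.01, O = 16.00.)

Moles — C: 6.956 / 12.01 = 0.5792 mol; H: 0.09731 / 1.008 = 0.09654 mol; N: 1.352 / 14.01 = 0.0965 mol; O: 1.545 / 16.00 = 0.09656 mol
Smallest is N at 0.0965 mol; normalising gives C 6.002, H 1.000, N 1.000, O 1.001
Ratio ≈ 6:1:1:1, so the empirical formula is C6HNO

C6HNO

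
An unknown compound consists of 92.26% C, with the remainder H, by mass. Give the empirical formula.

Assume 100 g: 92.26 g C, 7.74 g H.
Moles — C: 92.26 / 12.01 = 7.682 mol; H: 7.74 / 1.008 = 7.679 mol
Smallest is H at 7.679 mol; normalising gives C 1.000, H 1.000
Ratio ≈ 1:1, so the empirical formula is CH

CH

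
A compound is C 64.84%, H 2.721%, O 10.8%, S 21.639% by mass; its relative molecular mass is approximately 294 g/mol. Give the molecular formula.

Assume 100 g: 64.84 g C, 2.721 g H, 10.8 g O, 21.639 g S.
n(C) = 64.84/12.01 = 5.399, n(H) = 2.721/1.008 = 2.699, n(O) = 10.8/16.00 = 0.675, n(S) = 21.639/32.07 = 0.6747
Divide by the smallest (0.6747 mol S): C 8.001, H 4.001, O 1.000, S 1.000
→ C8H4OS
Empirical-formula mass = 148.18 g/mol
n = 294 / 148.18 = 1.98 ≈ 2
Molecular formula = (C8H4OS)×2 = C16H8O2S2

C16H8O2S2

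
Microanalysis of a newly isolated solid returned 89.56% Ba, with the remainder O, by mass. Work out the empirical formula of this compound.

BaO

Assume 100 g: 89.56 g Ba, 10.44 g O.
n(Ba) = 89.56/137.33 = 0.6522, n(O) = 10.44/16.00 = 0.6525
Divide by the smallest (0.6522 mol Ba): Ba 1.000, O 1.001
≈ 1:1 → BaO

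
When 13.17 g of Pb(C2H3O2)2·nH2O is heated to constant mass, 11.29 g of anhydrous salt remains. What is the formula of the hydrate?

Pb(C2H3O2)2·3H2O

Mass of water lost = 13.17 − 11.29 = 1.88 g → 1.88 / 18.02 = 0.1043 mol H2O
Molar mass of Pb(C2H3O2)2 = 325.29 g/mol → mol Pb(C2H3O2)2 = 11.29 / 325.29 = 0.03471
n = 0.1043 / 0.03471 = 3.01 ≈ 3 → Pb(C2H3O2)2·3H2O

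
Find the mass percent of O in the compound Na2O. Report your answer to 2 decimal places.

Molar mass = 2(22.99) + 1(16.00) = 61.980 g/mol
Mass of O per mole = 1 × 16.00 = 16.000 g
% O = 16.000 / 61.980 × 100 = 25.81%

25.81%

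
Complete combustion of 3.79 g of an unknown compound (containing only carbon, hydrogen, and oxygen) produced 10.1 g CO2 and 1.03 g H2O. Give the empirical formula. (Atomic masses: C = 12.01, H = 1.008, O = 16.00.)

mol C = 10.1 / 44.01 = 0.2295; mass C = 0.2295 × 12.01 = 2.756 g
mol H = 2 × (1.03 / 18.02) = 0.1143; mass H = 0.1143 × 1.008 = 0.1152 g
mass O = 3.79 − (2.871) = 0.9186 g → mol O = 0.05741
Ratios (÷ 0.05741): C 3.997, H 1.991, O 1.000
≈ 4:2:1 → C4H2O

C4H2O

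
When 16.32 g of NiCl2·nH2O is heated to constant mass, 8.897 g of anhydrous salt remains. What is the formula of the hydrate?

NiCl2·6H2O

Mass of water lost = 16.32 − 8.897 = 7.423 g → 7.423 / 18.02 = 0.4119 mol H2O
Molar mass of NiCl2 = 129.59 g/mol → mol NiCl2 = 8.897 / 129.59 = 0.06865
n = 0.4119 / 0.06865 = 6.00 ≈ 6 → NiCl2·6H2O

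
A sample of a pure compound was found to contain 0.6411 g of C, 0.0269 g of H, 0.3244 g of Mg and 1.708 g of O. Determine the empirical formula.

C4H2MgO8

Moles — C: 0.6411 / 12.01 = 0.05338 mol; H: 0.0269 / 1.008 = 0.02669 mol; Mg: 0.3244 / 24.31 = 0.01334 mol; O: 1.708 / 16.00 = 0.1067 mol
Divide by the smallest (0.01334 mol Mg): C 4.000, H 2.000, Mg 1.000, O 8.000
≈ 4:2:1:8 → C4H2MgO8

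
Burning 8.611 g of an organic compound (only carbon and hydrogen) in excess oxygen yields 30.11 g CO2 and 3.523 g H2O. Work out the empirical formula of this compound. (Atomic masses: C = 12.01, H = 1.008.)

mol C = 30.11 / 44.01 = 0.6842; mass C = 0.6842 × 12.01 = 8.217 g
mol H = 2 × (3.523 / 18.02) = 0.3910; mass H = 0.3910 × 1.008 = 0.3941 g
Smallest is H at 0.391 mol; normalising gives C 1.750, H 1.000
×4: C 7.00, H 4.00 → C7H4

C7H4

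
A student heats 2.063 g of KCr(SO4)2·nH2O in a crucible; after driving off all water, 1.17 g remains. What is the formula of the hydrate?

KCr(SO4)2·12H2O

Mass of water lost = 2.063 − 1.17 = 0.893 g → 0.893 / 18.02 = 0.04956 mol H2O
Molar mass of KCr(SO4)2 = 283.24 g/mol → mol KCr(SO4)2 = 1.17 / 283.24 = 0.004131
n = 0.04956 / 0.004131 = 12.00 ≈ 12 → KCr(SO4)2·12H2O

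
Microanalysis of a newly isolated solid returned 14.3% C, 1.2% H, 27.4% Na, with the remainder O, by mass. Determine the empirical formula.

CHNaO3

Assume 100 g: 14.3 g C, 1.2 g H, 27.4 g Na, 57.1 g O.
n(C) = 14.3/12.01 = 1.191, n(H) = 1.2/1.008 = 1.19, n(Na) = 27.4/22.99 = 1.192, n(O) = 57.1/16.00 = 3.569
Smallest is H at 1.19 mol; normalising gives C 1.000, H 1.000, Na 1.001, O 2.998
≈ 1:1:1:3 → CHNaO3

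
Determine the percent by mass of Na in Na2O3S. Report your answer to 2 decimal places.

Molar mass = 2(22.99) + 3(16.00) + 1(32.07) = 126.050 g/mol
Mass of Na per mole = 2 × 22.99 = 45.980 g
% Na = 45.980 / 126.050 × 100 = 36.48%

36.48%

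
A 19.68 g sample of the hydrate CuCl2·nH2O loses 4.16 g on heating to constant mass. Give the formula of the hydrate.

CuCl2·2H2O

Mass of anhydrous CuCl2 = 19.68 − 4.16 = 15.52 g
mol H2O = 4.16 / 18.02 = 0.2309
Molar mass of CuCl2 = 134.45 g/mol → mol CuCl2 = 15.52 / 134.45 = 0.1154
n = 0.2309 / 0.1154 = 2.00 ≈ 2 → CuCl2·2H2O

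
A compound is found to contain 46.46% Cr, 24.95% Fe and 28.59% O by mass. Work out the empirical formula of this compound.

Assume 100 g: 46.46 g Cr, 24.95 g Fe, 28.59 g O.
n(Cr) = 46.46/52.00 = 0.8935, n(Fe) = 24.95/55.85 = 0.4467, n(O) = 28.59/16.00 = 1.787
Ratios (÷ 0.4467): Cr 2.000, Fe 1.000, O 4.000
→ Cr2FeO4

Cr2FeO4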